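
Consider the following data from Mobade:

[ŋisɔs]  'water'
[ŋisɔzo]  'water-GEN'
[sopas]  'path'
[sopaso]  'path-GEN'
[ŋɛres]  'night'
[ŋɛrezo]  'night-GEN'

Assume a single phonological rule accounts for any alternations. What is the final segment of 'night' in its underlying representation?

/z/

'night' shows [s] ~ [z] at the end of the stem ([ŋɛres] vs [ŋɛrezo]).
If /s/ were underlying and a rule turned it into [z] before the GEN suffix, 'path' would also alternate; but it has [s] in both [sopas] and [sopaso].
The underlying segment must be /z/; voiced obstruents become voiceless word-finally, yielding [s] there.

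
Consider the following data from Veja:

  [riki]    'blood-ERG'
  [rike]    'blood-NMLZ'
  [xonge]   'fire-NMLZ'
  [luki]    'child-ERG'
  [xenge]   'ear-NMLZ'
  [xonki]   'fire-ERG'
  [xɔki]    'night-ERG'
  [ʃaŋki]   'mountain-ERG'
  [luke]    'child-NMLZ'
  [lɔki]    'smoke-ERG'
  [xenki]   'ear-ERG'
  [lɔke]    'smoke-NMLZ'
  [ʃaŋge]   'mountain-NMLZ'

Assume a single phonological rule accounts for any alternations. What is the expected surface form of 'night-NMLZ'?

[xɔke]

The NMLZ morpheme has two allomorphs, [-ge] and [-ke].
By contrast the ERG suffix keeps its initial [k] throughout — that segment must be underlying.
So the underlying form is /-ge/, and voiced stops become voiceless after a vowel.
After 'night', which ends in a vowel, the suffix surfaces as [-ke], giving [xɔke].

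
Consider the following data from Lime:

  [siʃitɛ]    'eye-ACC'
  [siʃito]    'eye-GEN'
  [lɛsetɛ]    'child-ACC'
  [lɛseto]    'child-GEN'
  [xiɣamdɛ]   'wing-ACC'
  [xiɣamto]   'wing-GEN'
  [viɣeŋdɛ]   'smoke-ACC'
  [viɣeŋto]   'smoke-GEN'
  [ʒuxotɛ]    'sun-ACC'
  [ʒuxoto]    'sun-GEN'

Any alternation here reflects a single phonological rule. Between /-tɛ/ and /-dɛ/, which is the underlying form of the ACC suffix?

/-dɛ/

The ACC morpheme has two allomorphs, [-dɛ] and [-tɛ].
The GEN suffix, which begins with [t], is invariant after every stem; so [t] is not altered by any rule here.
The ACC suffix is therefore /-dɛ/ underlyingly, with post-vocalic devoicing: voiced stops become voiceless after a vowel.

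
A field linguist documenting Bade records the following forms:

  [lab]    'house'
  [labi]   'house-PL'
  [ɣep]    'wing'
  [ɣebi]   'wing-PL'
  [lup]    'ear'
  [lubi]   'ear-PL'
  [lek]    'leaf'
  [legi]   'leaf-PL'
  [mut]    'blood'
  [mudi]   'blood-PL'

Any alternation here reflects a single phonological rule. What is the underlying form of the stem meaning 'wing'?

/ɣep/

In [ɣep] and [ɣebi] the final segment of 'wing' alternates: [p] ~ [b].
Compare 'house', with invariant [b] in [lab] and [labi]: an analysis with underlying /b/ and a rule producing [p] in isolation would wrongly predict alternation here too.
So /p/ is underlying, and a rule of intervocalic voicing — voiceless stops become voiced between vowels — gives [b].
Hence 'wing' is /ɣep/ underlyingly.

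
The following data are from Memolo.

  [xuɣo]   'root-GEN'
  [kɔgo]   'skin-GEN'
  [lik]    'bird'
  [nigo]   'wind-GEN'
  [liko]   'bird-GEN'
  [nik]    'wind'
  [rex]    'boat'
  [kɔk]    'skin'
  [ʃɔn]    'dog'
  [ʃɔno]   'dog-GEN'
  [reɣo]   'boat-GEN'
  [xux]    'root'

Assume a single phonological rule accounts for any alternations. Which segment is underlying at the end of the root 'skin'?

/g/

'skin' shows [k] ~ [g] at the end of the stem ([kɔk] vs [kɔgo]).
If /k/ were underlying and a rule turned it into [g] before the GEN suffix, 'bird' would also alternate; but it has [k] in both [lik] and [liko].
Therefore /g/ is basic and [k] is derived by word-final obstruent devoicing (voiced obstruents become voiceless word-finally).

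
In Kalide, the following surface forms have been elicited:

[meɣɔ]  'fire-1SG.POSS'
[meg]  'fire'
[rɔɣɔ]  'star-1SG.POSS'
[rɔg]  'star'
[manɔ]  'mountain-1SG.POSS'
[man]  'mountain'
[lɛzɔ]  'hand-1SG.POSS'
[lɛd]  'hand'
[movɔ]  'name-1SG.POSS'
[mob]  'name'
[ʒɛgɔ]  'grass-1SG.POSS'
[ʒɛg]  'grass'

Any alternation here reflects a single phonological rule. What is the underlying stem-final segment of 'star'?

/ɣ/

'star' shows [ɣ] ~ [g] at the end of the stem ([rɔɣɔ] vs [rɔg]).
Compare 'grass', with invariant [g] in [ʒɛgɔ] and [ʒɛg]: an analysis with underlying /g/ and a rule producing [ɣ] before the 1SG.POSS suffix would wrongly predict alternation here too.
So /ɣ/ is underlying, and a rule of word-final hardening — voiced fricatives become stops word-finally — gives [g].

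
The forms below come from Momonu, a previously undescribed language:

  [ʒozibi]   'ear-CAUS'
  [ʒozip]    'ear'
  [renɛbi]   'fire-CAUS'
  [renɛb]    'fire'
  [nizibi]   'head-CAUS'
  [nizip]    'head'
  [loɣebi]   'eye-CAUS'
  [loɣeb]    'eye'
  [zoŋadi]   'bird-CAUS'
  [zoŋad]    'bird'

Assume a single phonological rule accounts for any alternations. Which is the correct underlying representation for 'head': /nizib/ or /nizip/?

/nizip/

'head' shows [b] ~ [p] at the end of the stem ([nizibi] vs [nizip]).
Compare 'eye', with invariant [b] in [loɣebi] and [loɣeb]: an analysis with underlying /b/ and a rule producing [p] in isolation would wrongly predict alternation here too.
The underlying segment must be /p/; voiceless stops become voiced between vowels, yielding [b] there.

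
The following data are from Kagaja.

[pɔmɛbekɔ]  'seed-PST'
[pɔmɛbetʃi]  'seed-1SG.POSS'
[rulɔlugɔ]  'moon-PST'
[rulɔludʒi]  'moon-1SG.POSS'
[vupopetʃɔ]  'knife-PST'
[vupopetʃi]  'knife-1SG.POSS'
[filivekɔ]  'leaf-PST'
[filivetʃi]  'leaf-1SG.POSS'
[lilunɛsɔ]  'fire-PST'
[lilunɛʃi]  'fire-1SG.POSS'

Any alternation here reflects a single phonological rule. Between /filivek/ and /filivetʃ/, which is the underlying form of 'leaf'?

The root 'leaf' surfaces as [filivekɔ] and [filivetʃi], with a stem-final [k] ~ [tʃ] alternation.
Compare 'knife', with invariant [tʃ] in [vupopetʃɔ] and [vupopetʃi]: an analysis with underlying /tʃ/ and a rule producing [k] before the PST suffix would wrongly predict alternation here too.
The underlying segment must be /k/; /k/, /g/ and /s/ become palato-alveolar [tʃ], [dʒ] and [ʃ] before a front vowel, yielding [tʃ] there.

/filivek/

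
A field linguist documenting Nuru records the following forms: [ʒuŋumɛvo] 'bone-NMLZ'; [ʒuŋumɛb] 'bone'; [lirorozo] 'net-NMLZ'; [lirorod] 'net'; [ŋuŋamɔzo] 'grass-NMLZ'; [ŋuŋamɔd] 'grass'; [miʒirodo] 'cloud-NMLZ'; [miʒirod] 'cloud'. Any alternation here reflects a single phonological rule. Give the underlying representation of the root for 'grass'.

/ŋuŋamɔz/

'grass' shows [z] ~ [d] at the end of the stem ([ŋuŋamɔzo] vs [ŋuŋamɔd]).
The stem 'cloud' ([miʒirodo], [miʒirod]) shows [d] unchanged in both environments, so [d] cannot be basic with [z] derived before the NMLZ suffix.
So /z/ is underlying, and a rule of word-final hardening — voiced fricatives become stops word-finally — gives [d].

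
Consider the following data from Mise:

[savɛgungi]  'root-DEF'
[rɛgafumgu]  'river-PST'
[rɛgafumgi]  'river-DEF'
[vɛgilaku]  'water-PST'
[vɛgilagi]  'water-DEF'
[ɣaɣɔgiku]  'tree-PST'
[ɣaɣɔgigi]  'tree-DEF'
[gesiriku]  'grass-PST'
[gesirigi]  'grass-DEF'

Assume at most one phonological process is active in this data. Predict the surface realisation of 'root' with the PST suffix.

The PST morpheme has two allomorphs, [-gu] and [-ku].
By contrast the DEF suffix keeps its initial [g] throughout — that segment must be underlying.
So the underlying form is /-ku/, and voiceless stops become voiced after a nasal.
After 'root', which ends in a nasal, the suffix surfaces as [-gu], giving [savɛgungu].

[savɛgungu]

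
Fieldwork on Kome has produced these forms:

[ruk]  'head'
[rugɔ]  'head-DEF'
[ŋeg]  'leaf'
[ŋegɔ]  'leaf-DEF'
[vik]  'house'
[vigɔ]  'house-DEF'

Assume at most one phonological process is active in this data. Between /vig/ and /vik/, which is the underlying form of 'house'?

The stem for 'house' ends in [k] in [vik] but [g] in [vigɔ].
The stem 'leaf' ([ŋeg], [ŋegɔ]) shows [g] unchanged in both environments, so [g] cannot be basic with [k] derived in isolation.
The alternation reflects intervocalic voicing: voiceless stops become voiced between vowels. /k/ is underlying.

/vik/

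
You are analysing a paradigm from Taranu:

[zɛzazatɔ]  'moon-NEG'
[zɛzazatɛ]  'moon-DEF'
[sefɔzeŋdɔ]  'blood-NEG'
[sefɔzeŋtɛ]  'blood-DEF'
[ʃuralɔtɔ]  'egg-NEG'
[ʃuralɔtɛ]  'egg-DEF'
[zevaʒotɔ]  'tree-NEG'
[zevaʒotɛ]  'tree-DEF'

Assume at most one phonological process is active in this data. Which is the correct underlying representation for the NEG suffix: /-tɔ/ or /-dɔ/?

/-dɔ/

The NEG morpheme has two allomorphs, [-dɔ] and [-tɔ].
By contrast the DEF suffix keeps its initial [t] throughout — that segment must be underlying.
The NEG suffix is therefore /-dɔ/ underlyingly, with post-vocalic devoicing: voiced stops become voiceless after a vowel.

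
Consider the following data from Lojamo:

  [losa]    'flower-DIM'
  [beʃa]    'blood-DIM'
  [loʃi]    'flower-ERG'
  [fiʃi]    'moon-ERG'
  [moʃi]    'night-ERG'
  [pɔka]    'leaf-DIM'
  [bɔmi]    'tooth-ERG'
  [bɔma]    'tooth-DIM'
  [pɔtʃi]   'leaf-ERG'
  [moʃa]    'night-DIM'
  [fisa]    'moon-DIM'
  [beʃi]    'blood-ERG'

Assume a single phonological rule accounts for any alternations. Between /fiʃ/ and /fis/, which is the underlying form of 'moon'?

The root 'moon' surfaces as [fiʃi] and [fisa], with a stem-final [ʃ] ~ [s] alternation.
The stem 'night' ([moʃi], [moʃa]) shows [ʃ] unchanged in both environments, so [ʃ] cannot be basic with [s] derived before the DIM suffix.
Therefore /s/ is basic and [ʃ] is derived by palatalization before a front vowel (/k/ and /s/ become palato-alveolar [tʃ] and [ʃ] before a front vowel).

/fis/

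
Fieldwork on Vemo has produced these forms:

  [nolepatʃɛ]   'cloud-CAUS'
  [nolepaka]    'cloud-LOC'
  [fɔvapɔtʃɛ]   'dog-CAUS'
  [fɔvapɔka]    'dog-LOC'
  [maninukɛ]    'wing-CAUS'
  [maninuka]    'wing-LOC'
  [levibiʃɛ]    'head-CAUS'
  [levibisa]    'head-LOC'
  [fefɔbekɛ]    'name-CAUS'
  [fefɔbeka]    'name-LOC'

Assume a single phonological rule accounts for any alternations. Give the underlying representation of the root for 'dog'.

/fɔvapɔtʃ/

In [fɔvapɔtʃɛ] and [fɔvapɔka] the final segment of 'dog' alternates: [tʃ] ~ [k].
If /k/ were underlying and a rule turned it into [tʃ] before the CAUS suffix, 'wing' would also alternate; but it has [k] in both [maninukɛ] and [maninuka].
The alternation reflects depalatalization: palato-alveolar /tʃ/ and /ʃ/ become [k] and [s] when no front vowel follows. /tʃ/ is underlying.
The underlying form of 'dog' is therefore /fɔvapɔtʃ/.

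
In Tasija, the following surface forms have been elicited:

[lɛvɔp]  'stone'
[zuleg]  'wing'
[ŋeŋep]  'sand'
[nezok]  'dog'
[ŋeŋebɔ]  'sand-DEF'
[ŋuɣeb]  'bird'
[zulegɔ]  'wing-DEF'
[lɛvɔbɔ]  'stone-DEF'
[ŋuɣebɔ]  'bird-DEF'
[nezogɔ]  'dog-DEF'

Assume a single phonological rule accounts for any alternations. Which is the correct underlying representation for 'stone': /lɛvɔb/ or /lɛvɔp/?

In [lɛvɔp] and [lɛvɔbɔ] the final segment of 'stone' alternates: [p] ~ [b].
The stem 'bird' ([ŋuɣeb], [ŋuɣebɔ]) shows [b] unchanged in both environments, so [b] cannot be basic with [p] derived in isolation.
The underlying segment must be /p/; voiceless stops become voiced between vowels, yielding [b] there.

/lɛvɔp/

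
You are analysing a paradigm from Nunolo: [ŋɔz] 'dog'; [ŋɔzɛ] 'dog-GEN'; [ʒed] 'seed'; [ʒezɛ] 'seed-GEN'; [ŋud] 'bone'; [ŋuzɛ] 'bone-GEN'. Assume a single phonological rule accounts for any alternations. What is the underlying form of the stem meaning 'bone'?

/ŋud/

In [ŋud] and [ŋuzɛ] the final segment of 'bone' alternates: [d] ~ [z].
Compare 'dog', with invariant [z] in [ŋɔz] and [ŋɔzɛ]: an analysis with underlying /z/ and a rule producing [d] in isolation would wrongly predict alternation here too.
The underlying segment must be /d/; voiced stops become fricatives between vowels, yielding [z] there.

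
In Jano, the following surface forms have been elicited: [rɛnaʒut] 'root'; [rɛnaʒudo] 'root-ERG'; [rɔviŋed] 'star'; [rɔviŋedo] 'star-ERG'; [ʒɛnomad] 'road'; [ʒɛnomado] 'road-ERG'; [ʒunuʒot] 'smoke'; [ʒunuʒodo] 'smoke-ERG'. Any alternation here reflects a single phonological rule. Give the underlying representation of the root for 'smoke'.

The stem for 'smoke' ends in [t] in [ʒunuʒot] but [d] in [ʒunuʒodo].
The stem 'star' ([rɔviŋed], [rɔviŋedo]) shows [d] unchanged in both environments, so [d] cannot be basic with [t] derived in isolation.
Therefore /t/ is basic and [d] is derived by intervocalic voicing (voiceless stops become voiced between vowels).
Hence 'smoke' is /ʒunuʒot/ underlyingly.

/ʒunuʒot/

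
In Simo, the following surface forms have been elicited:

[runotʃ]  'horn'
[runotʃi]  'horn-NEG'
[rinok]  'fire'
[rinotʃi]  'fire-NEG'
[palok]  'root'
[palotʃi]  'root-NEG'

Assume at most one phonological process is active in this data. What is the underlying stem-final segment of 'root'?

'root' shows [k] ~ [tʃ] at the end of the stem ([palok] vs [palotʃi]).
If /tʃ/ were underlying and a rule turned it into [k] in isolation, 'horn' would also alternate; but it has [tʃ] in both [runotʃ] and [runotʃi].
Therefore /k/ is basic and [tʃ] is derived by palatalization before a front vowel (/k/ becomes palato-alveolar [tʃ] before a front vowel).

/k/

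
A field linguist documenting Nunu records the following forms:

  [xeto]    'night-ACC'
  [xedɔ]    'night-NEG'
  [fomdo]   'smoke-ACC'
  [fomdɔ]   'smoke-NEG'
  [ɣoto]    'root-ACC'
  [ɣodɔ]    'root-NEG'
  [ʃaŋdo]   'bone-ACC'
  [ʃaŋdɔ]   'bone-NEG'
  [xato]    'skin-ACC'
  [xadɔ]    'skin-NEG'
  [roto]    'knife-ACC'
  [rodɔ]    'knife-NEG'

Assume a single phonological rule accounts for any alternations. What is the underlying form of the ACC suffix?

The ACC suffix surfaces as [-do] and [-to], depending on the final segment of the stem.
By contrast the NEG suffix keeps its initial [d] throughout — that segment must be underlying.
So the underlying form is /-to/, and voiceless stops become voiced after a nasal.

/-to/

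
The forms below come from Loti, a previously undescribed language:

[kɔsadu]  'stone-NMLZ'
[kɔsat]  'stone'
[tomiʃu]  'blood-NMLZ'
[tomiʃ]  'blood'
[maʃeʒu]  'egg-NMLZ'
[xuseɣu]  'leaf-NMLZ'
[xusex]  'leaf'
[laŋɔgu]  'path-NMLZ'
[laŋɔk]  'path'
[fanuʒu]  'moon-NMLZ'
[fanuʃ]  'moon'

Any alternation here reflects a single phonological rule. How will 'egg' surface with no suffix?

[maʃeʃ]

In [fanuʒu] and [fanuʃ] the final segment of 'moon' alternates: [ʒ] ~ [ʃ].
If /ʃ/ were underlying and a rule turned it into [ʒ] before the NMLZ suffix, 'blood' would also alternate; but it has [ʃ] in both [tomiʃu] and [tomiʃ].
The alternation reflects word-final obstruent devoicing: voiced obstruents become voiceless word-finally. /ʒ/ is underlying.
From [maʃeʒu] the stem 'egg' is /maʃeʒ/; word-finally this yields [maʃeʃ].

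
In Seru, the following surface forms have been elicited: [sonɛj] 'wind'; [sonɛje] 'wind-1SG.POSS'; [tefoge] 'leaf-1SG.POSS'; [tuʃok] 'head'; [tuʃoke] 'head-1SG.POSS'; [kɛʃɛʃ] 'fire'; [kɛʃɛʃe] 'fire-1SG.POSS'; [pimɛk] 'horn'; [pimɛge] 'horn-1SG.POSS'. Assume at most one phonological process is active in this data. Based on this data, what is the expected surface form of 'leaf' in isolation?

[tefok]

'horn' shows [k] ~ [g] at the end of the stem ([pimɛk] vs [pimɛge]).
The stem 'head' ([tuʃok], [tuʃoke]) shows [k] unchanged in both environments, so [k] cannot be basic with [g] derived before the 1SG.POSS suffix.
The underlying segment must be /g/; voiced obstruents become voiceless word-finally, yielding [k] there.
The one attested form of 'leaf', [tefoge], shows underlying /tefog/. Applying the same rule word-finally gives [tefok].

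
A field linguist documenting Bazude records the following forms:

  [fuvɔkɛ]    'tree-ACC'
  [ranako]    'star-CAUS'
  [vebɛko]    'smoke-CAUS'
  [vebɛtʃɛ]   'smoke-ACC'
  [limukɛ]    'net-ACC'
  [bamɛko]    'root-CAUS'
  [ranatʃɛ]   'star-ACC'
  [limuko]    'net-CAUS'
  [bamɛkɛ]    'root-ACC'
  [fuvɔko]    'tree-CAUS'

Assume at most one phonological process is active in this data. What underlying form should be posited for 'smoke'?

/vebɛtʃ/

'smoke' shows [k] ~ [tʃ] at the end of the stem ([vebɛko] vs [vebɛtʃɛ]).
The stem 'net' ([limuko], [limukɛ]) shows [k] unchanged in both environments, so [k] cannot be basic with [tʃ] derived before the ACC suffix.
The alternation reflects depalatalization: palato-alveolar /tʃ/ becomes [k] when no front vowel follows. /tʃ/ is underlying.
So 'smoke' = /vebɛtʃ/.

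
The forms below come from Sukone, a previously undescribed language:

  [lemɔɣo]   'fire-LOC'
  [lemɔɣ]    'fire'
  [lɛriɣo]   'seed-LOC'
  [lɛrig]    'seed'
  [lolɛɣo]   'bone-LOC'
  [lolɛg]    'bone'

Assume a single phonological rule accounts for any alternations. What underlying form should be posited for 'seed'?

/lɛrig/

'seed' shows [ɣ] ~ [g] at the end of the stem ([lɛriɣo] vs [lɛrig]).
If /ɣ/ were underlying and a rule turned it into [g] in isolation, 'fire' would also alternate; but it has [ɣ] in both [lemɔɣo] and [lemɔɣ].
The underlying segment must be /g/; voiced stops become fricatives between vowels, yielding [ɣ] there.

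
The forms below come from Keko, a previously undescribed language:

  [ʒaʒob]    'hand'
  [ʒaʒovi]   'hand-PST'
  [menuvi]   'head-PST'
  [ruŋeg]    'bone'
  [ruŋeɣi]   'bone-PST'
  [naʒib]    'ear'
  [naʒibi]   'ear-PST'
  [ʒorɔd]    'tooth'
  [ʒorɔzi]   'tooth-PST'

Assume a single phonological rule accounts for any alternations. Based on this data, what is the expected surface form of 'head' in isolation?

In [ʒaʒob] and [ʒaʒovi] the final segment of 'hand' alternates: [b] ~ [v].
Compare 'ear', with invariant [b] in [naʒib] and [naʒibi]: an analysis with underlying /b/ and a rule producing [v] before the PST suffix would wrongly predict alternation here too.
The underlying segment must be /v/; voiced fricatives become stops word-finally, yielding [b] there.
From [menuvi] the stem 'head' is /menuv/; word-finally this yields [menub].

[menub]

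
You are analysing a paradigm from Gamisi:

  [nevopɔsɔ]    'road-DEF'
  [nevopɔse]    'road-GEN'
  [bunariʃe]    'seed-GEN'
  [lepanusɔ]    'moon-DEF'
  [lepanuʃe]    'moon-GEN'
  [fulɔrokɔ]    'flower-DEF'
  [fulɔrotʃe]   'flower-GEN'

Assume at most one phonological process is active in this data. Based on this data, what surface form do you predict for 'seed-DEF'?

The root 'moon' surfaces as [lepanusɔ] and [lepanuʃe], with a stem-final [s] ~ [ʃ] alternation.
The stem 'road' ([nevopɔsɔ], [nevopɔse]) shows [s] unchanged in both environments, so [s] cannot be basic with [ʃ] derived before the GEN suffix.
Therefore /ʃ/ is basic and [s] is derived by depalatalization (palato-alveolar /tʃ/ and /ʃ/ become [k] and [s] when no front vowel follows).
The one attested form of 'seed', [bunariʃe], shows underlying /bunariʃ/. Applying the same rule when no front vowel follows gives [bunarisɔ].

[bunarisɔ]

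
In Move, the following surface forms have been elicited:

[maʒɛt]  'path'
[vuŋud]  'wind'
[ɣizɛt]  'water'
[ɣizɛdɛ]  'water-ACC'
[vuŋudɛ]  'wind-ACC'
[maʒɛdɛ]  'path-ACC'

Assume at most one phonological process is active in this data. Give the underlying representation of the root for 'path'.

The stem for 'path' ends in [d] in [maʒɛdɛ] but [t] in [maʒɛt].
The stem 'wind' ([vuŋudɛ], [vuŋud]) shows [d] unchanged in both environments, so [d] cannot be basic with [t] derived in isolation.
So /t/ is underlying, and a rule of intervocalic voicing — voiceless stops become voiced between vowels — gives [d].
The underlying form of 'path' is therefore /maʒɛt/.

/maʒɛt/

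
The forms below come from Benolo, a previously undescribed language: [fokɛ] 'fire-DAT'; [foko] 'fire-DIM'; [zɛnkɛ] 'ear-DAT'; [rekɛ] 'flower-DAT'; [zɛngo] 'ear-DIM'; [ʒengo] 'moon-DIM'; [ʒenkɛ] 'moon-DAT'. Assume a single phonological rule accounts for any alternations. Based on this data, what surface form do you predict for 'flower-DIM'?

[reko]

The DIM suffix surfaces as [-go] and [-ko], depending on the final segment of the stem.
The DAT suffix, which begins with [k], is invariant after every stem; so [k] is not altered by any rule here.
So the underlying form is /-go/, and voiced stops become voiceless after a vowel.
After 'flower', which ends in a vowel, the suffix surfaces as [-ko], giving [reko].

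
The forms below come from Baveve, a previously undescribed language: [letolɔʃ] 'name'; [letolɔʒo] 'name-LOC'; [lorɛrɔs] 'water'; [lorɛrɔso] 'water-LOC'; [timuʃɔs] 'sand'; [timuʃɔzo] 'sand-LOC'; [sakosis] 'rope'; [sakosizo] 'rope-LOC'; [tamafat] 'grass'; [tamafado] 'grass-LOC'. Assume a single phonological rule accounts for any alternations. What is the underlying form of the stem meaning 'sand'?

/timuʃɔz/

In [timuʃɔs] and [timuʃɔzo] the final segment of 'sand' alternates: [s] ~ [z].
If /s/ were underlying and a rule turned it into [z] before the LOC suffix, 'water' would also alternate; but it has [s] in both [lorɛrɔs] and [lorɛrɔso].
The alternation reflects word-final obstruent devoicing: voiced obstruents become voiceless word-finally. /z/ is underlying.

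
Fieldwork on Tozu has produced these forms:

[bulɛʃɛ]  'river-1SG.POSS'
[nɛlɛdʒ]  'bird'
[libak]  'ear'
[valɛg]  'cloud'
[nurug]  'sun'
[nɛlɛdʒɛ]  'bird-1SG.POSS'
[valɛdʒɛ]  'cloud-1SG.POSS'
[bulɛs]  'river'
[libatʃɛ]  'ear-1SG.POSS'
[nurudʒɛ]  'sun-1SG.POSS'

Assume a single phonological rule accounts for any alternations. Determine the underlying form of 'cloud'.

/valɛg/

The root 'cloud' surfaces as [valɛdʒɛ] and [valɛg], with a stem-final [dʒ] ~ [g] alternation.
If /dʒ/ were underlying and a rule turned it into [g] in isolation, 'bird' would also alternate; but it has [dʒ] in both [nɛlɛdʒɛ] and [nɛlɛdʒ].
The underlying segment must be /g/; /k/, /g/ and /s/ become palato-alveolar [tʃ], [dʒ] and [ʃ] before a front vowel, yielding [dʒ] there.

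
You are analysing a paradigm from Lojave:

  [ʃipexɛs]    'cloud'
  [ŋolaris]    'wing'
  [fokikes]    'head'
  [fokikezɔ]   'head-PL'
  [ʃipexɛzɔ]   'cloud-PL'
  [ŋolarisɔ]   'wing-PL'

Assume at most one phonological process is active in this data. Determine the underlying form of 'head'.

/fokikez/

The stem for 'head' ends in [z] in [fokikezɔ] but [s] in [fokikes].
But 'wing' keeps [s] in both environments ([ŋolarisɔ], [ŋolaris]), so there is no rule changing /s/ to [z] before the PL suffix.
Therefore /z/ is basic and [s] is derived by word-final obstruent devoicing (voiced obstruents become voiceless word-finally).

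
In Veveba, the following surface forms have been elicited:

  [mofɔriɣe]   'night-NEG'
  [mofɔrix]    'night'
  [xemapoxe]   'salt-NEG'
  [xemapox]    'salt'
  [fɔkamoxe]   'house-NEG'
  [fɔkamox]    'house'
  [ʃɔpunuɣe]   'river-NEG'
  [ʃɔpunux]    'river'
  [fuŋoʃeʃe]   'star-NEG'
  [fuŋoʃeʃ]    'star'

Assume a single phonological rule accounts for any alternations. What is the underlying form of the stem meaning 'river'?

/ʃɔpunuɣ/

In [ʃɔpunuɣe] and [ʃɔpunux] the final segment of 'river' alternates: [ɣ] ~ [x].
Compare 'house', with invariant [x] in [fɔkamoxe] and [fɔkamox]: an analysis with underlying /x/ and a rule producing [ɣ] before the NEG suffix would wrongly predict alternation here too.
Therefore /ɣ/ is basic and [x] is derived by word-final obstruent devoicing (voiced obstruents become voiceless word-finally).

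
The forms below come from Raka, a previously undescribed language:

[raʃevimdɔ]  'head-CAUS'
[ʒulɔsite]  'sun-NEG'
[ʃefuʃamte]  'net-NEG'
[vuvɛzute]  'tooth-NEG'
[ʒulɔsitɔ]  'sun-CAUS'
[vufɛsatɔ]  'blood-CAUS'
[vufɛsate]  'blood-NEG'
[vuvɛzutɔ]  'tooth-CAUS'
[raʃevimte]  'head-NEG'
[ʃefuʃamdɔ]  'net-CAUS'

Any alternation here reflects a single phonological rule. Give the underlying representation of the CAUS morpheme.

/-dɔ/

The CAUS suffix surfaces as [-dɔ] and [-tɔ], depending on the final segment of the stem.
The NEG suffix, which begins with [t], is invariant after every stem; so [t] is not altered by any rule here.
The CAUS suffix is therefore /-dɔ/ underlyingly, with post-vocalic devoicing: voiced stops become voiceless after a vowel.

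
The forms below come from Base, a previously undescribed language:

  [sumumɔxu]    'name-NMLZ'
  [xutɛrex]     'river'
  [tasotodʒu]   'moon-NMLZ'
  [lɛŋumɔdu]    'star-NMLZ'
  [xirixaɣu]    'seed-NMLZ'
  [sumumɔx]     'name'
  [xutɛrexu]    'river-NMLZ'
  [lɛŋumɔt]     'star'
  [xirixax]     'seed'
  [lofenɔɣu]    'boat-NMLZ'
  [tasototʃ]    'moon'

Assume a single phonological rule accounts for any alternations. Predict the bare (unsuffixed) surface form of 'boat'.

The root 'seed' surfaces as [xirixax] and [xirixaɣu], with a stem-final [x] ~ [ɣ] alternation.
If /x/ were underlying and a rule turned it into [ɣ] before the NMLZ suffix, 'name' would also alternate; but it has [x] in both [sumumɔx] and [sumumɔxu].
The alternation reflects word-final obstruent devoicing: voiced obstruents become voiceless word-finally. /ɣ/ is underlying.
From [lofenɔɣu] the stem 'boat' is /lofenɔɣ/; word-finally this yields [lofenɔx].

[lofenɔx]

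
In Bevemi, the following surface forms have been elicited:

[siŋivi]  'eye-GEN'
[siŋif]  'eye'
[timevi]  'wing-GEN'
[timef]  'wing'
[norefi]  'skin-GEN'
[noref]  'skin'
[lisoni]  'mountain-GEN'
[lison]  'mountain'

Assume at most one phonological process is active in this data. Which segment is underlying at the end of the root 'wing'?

/v/

The root 'wing' surfaces as [timevi] and [timef], with a stem-final [v] ~ [f] alternation.
If /f/ were underlying and a rule turned it into [v] before the GEN suffix, 'skin' would also alternate; but it has [f] in both [norefi] and [noref].
The underlying segment must be /v/; voiced obstruents become voiceless word-finally, yielding [f] there.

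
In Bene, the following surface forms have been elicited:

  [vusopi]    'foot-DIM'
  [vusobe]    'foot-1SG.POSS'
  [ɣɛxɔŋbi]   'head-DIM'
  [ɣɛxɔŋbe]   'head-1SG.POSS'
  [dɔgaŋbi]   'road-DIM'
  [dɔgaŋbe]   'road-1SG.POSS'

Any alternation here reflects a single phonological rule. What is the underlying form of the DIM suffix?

The DIM morpheme has two allomorphs, [-bi] and [-pi].
By contrast the 1SG.POSS suffix keeps its initial [b] throughout — that segment must be underlying.
So the underlying form is /-pi/, and voiceless stops become voiced after a nasal.

/-pi/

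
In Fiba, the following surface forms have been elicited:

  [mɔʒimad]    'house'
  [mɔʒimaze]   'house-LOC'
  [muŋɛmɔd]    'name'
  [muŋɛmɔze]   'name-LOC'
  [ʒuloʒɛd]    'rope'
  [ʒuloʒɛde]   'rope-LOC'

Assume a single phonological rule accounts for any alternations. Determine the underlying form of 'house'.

In [mɔʒimad] and [mɔʒimaze] the final segment of 'house' alternates: [d] ~ [z].
Compare 'rope', with invariant [d] in [ʒuloʒɛd] and [ʒuloʒɛde]: an analysis with underlying /d/ and a rule producing [z] before the LOC suffix would wrongly predict alternation here too.
The underlying segment must be /z/; voiced fricatives become stops word-finally, yielding [d] there.

/mɔʒimaz/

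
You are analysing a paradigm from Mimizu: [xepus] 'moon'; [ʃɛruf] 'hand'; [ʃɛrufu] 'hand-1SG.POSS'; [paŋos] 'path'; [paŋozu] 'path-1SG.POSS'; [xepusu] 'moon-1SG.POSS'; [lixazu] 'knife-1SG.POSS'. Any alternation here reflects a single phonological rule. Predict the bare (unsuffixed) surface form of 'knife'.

'path' shows [z] ~ [s] at the end of the stem ([paŋozu] vs [paŋos]).
If /s/ were underlying and a rule turned it into [z] before the 1SG.POSS suffix, 'moon' would also alternate; but it has [s] in both [xepusu] and [xepus].
So /z/ is underlying, and a rule of word-final obstruent devoicing — voiced obstruents become voiceless word-finally — gives [s].
From [lixazu] the stem 'knife' is /lixaz/; word-finally this yields [lixas].

[lixas]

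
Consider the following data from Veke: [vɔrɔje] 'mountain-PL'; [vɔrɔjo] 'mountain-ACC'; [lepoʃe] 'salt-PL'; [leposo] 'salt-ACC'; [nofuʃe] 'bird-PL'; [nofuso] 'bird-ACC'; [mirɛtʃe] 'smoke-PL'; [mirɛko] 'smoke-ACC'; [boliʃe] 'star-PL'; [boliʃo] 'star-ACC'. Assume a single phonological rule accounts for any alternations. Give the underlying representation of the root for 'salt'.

/lepos/

The root 'salt' surfaces as [lepoʃe] and [leposo], with a stem-final [ʃ] ~ [s] alternation.
The stem 'star' ([boliʃe], [boliʃo]) shows [ʃ] unchanged in both environments, so [ʃ] cannot be basic with [s] derived before the ACC suffix.
The alternation reflects palatalization before a front vowel: /k/ and /s/ become palato-alveolar [tʃ] and [ʃ] before a front vowel. /s/ is underlying.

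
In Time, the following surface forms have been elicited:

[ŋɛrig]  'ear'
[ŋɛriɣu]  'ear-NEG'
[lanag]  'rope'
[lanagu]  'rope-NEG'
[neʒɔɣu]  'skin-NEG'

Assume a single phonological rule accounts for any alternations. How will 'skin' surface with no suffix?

'ear' shows [g] ~ [ɣ] at the end of the stem ([ŋɛrig] vs [ŋɛriɣu]).
But 'rope' keeps [g] in both environments ([lanag], [lanagu]), so there is no rule changing /g/ to [ɣ] before the NEG suffix.
So /ɣ/ is underlying, and a rule of word-final hardening — voiced fricatives become stops word-finally — gives [g].
The one attested form of 'skin', [neʒɔɣu], shows underlying /neʒɔɣ/. Applying the same rule word-finally gives [neʒɔg].

[neʒɔg]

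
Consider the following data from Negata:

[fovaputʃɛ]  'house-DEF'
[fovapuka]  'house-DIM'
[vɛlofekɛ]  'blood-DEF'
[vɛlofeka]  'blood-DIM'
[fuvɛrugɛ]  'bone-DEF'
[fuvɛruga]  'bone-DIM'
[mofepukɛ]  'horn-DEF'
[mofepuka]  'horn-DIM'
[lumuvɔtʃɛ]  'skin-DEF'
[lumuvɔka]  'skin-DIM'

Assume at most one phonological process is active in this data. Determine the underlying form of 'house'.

In [fovaputʃɛ] and [fovapuka] the final segment of 'house' alternates: [tʃ] ~ [k].
Compare 'blood', with invariant [k] in [vɛlofekɛ] and [vɛlofeka]: an analysis with underlying /k/ and a rule producing [tʃ] before the DEF suffix would wrongly predict alternation here too.
So /tʃ/ is underlying, and a rule of depalatalization — palato-alveolar /tʃ/ becomes [k] when no front vowel follows — gives [k].
The underlying form of 'house' is therefore /fovaputʃ/.

/fovaputʃ/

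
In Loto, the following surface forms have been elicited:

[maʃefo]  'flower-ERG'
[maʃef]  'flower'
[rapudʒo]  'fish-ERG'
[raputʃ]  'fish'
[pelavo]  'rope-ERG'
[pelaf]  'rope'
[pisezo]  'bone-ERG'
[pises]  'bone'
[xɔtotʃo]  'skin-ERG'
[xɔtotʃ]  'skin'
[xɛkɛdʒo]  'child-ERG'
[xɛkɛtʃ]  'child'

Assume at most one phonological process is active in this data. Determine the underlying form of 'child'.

/xɛkɛdʒ/

The root 'child' surfaces as [xɛkɛdʒo] and [xɛkɛtʃ], with a stem-final [dʒ] ~ [tʃ] alternation.
If /tʃ/ were underlying and a rule turned it into [dʒ] before the ERG suffix, 'skin' would also alternate; but it has [tʃ] in both [xɔtotʃo] and [xɔtotʃ].
So /dʒ/ is underlying, and a rule of word-final obstruent devoicing — voiced obstruents become voiceless word-finally — gives [tʃ].
So 'child' = /xɛkɛdʒ/.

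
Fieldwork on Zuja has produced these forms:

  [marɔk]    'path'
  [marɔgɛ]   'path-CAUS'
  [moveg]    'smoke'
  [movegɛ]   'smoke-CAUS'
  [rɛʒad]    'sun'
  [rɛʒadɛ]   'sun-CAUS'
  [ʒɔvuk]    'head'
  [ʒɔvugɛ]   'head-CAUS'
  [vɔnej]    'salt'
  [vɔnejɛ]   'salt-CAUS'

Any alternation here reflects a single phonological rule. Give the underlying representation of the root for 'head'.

The root 'head' surfaces as [ʒɔvuk] and [ʒɔvugɛ], with a stem-final [k] ~ [g] alternation.
But 'smoke' keeps [g] in both environments ([moveg], [movegɛ]), so there is no rule changing /g/ to [k] in isolation.
So /k/ is underlying, and a rule of intervocalic voicing — voiceless stops become voiced between vowels — gives [g].
Hence 'head' is /ʒɔvuk/ underlyingly.

/ʒɔvuk/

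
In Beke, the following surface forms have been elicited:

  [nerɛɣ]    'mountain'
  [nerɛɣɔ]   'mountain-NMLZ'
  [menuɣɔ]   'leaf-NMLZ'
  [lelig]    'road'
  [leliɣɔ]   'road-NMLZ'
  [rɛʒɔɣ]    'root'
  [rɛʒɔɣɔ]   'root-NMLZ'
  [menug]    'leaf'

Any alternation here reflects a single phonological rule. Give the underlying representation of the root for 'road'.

/lelig/

In [lelig] and [leliɣɔ] the final segment of 'road' alternates: [g] ~ [ɣ].
But 'root' keeps [ɣ] in both environments ([rɛʒɔɣ], [rɛʒɔɣɔ]), so there is no rule changing /ɣ/ to [g] in isolation.
The underlying segment must be /g/; voiced stops become fricatives between vowels, yielding [ɣ] there.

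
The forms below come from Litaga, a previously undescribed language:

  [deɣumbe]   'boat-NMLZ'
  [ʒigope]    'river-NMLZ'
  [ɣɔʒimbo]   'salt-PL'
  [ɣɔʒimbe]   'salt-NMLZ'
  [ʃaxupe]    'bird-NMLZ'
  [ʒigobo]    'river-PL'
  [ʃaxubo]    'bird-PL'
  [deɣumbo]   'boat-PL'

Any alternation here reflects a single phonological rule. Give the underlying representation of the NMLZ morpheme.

/-pe/

The NMLZ morpheme has two allomorphs, [-be] and [-pe].
The PL suffix, which begins with [b], is invariant after every stem; so [b] is not altered by any rule here.
The NMLZ suffix is therefore /-pe/ underlyingly, with post-nasal voicing: voiceless stops become voiced after a nasal.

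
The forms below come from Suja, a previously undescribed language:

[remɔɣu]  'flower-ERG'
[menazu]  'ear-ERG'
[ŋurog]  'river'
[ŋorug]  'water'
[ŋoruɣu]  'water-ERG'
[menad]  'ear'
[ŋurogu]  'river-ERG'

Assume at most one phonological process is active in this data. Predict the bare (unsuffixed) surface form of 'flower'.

[remɔg]

The root 'water' surfaces as [ŋoruɣu] and [ŋorug], with a stem-final [ɣ] ~ [g] alternation.
Compare 'river', with invariant [g] in [ŋurogu] and [ŋurog]: an analysis with underlying /g/ and a rule producing [ɣ] before the ERG suffix would wrongly predict alternation here too.
The underlying segment must be /ɣ/; voiced fricatives become stops word-finally, yielding [g] there.
The one attested form of 'flower', [remɔɣu], shows underlying /remɔɣ/. Applying the same rule word-finally gives [remɔg].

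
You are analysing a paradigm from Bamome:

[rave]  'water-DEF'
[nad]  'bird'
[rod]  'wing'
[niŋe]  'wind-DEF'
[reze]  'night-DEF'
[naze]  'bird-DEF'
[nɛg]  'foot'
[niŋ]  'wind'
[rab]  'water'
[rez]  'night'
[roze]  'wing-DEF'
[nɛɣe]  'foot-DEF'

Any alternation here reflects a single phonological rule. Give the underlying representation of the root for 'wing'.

/rod/

In [rod] and [roze] the final segment of 'wing' alternates: [d] ~ [z].
Compare 'night', with invariant [z] in [rez] and [reze]: an analysis with underlying /z/ and a rule producing [d] in isolation would wrongly predict alternation here too.
So /d/ is underlying, and a rule of intervocalic spirantization — voiced stops become fricatives between vowels — gives [z].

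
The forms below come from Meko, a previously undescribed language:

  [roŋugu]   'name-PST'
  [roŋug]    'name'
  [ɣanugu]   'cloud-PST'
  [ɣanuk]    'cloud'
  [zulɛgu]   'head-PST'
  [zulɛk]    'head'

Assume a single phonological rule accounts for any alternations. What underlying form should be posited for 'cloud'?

The root 'cloud' surfaces as [ɣanugu] and [ɣanuk], with a stem-final [g] ~ [k] alternation.
Compare 'name', with invariant [g] in [roŋugu] and [roŋug]: an analysis with underlying /g/ and a rule producing [k] in isolation would wrongly predict alternation here too.
The alternation reflects intervocalic voicing: voiceless stops become voiced between vowels. /k/ is underlying.
Hence 'cloud' is /ɣanuk/ underlyingly.

/ɣanuk/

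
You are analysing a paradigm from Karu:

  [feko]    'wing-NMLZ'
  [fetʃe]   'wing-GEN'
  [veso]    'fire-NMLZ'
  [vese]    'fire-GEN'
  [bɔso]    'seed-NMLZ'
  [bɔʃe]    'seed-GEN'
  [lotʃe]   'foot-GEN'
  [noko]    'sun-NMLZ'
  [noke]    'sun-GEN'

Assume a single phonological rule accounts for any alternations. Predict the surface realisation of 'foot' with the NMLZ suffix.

'wing' shows [k] ~ [tʃ] at the end of the stem ([feko] vs [fetʃe]).
The stem 'sun' ([noko], [noke]) shows [k] unchanged in both environments, so [k] cannot be basic with [tʃ] derived before the GEN suffix.
The underlying segment must be /tʃ/; palato-alveolar /tʃ/ and /ʃ/ become [k] and [s] when no front vowel follows, yielding [k] there.
From [lotʃe] the stem 'foot' is /lotʃ/; when no front vowel follows this yields [loko].

[loko]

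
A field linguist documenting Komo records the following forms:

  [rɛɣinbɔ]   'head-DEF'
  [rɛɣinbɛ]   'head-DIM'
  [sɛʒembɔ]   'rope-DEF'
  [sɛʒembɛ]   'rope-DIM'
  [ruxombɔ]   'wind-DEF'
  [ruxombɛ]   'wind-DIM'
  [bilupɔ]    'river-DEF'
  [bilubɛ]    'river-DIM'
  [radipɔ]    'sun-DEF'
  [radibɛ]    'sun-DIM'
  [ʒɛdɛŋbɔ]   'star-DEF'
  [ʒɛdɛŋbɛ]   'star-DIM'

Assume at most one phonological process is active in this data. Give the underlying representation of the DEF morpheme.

The DEF morpheme has two allomorphs, [-bɔ] and [-pɔ].
The DIM suffix, which begins with [b], is invariant after every stem; so [b] is not altered by any rule here.
The DEF suffix is therefore /-pɔ/ underlyingly, with post-nasal voicing: voiceless stops become voiced after a nasal.

/-pɔ/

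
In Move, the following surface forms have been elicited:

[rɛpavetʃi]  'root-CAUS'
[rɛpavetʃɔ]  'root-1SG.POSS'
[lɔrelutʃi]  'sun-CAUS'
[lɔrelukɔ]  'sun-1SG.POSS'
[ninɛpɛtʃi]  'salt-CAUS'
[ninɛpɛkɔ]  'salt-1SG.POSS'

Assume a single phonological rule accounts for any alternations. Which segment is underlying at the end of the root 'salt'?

/k/

The stem for 'salt' ends in [tʃ] in [ninɛpɛtʃi] but [k] in [ninɛpɛkɔ].
If /tʃ/ were underlying and a rule turned it into [k] before the 1SG.POSS suffix, 'root' would also alternate; but it has [tʃ] in both [rɛpavetʃi] and [rɛpavetʃɔ].
The underlying segment must be /k/; /k/ becomes palato-alveolar [tʃ] before a front vowel, yielding [tʃ] there.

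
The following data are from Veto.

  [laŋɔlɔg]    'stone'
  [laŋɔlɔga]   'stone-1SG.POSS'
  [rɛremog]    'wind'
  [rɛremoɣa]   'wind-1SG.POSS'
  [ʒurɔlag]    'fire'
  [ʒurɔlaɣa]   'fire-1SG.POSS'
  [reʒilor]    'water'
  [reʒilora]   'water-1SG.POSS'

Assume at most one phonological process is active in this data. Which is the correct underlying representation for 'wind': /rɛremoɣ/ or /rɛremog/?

'wind' shows [g] ~ [ɣ] at the end of the stem ([rɛremog] vs [rɛremoɣa]).
The stem 'stone' ([laŋɔlɔg], [laŋɔlɔga]) shows [g] unchanged in both environments, so [g] cannot be basic with [ɣ] derived before the 1SG.POSS suffix.
The underlying segment must be /ɣ/; voiced fricatives become stops word-finally, yielding [g] there.

/rɛremoɣ/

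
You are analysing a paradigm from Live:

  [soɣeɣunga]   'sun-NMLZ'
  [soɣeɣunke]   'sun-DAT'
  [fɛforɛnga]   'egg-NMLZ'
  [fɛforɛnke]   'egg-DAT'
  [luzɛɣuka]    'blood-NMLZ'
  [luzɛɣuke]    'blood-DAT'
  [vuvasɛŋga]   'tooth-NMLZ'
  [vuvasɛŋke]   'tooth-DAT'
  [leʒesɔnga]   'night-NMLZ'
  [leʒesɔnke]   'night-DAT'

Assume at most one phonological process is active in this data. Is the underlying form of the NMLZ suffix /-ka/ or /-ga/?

The NMLZ morpheme has two allomorphs, [-ga] and [-ka].
The DAT suffix, which begins with [k], is invariant after every stem; so [k] is not altered by any rule here.
The NMLZ suffix is therefore /-ga/ underlyingly, with post-vocalic devoicing: voiced stops become voiceless after a vowel.

/-ga/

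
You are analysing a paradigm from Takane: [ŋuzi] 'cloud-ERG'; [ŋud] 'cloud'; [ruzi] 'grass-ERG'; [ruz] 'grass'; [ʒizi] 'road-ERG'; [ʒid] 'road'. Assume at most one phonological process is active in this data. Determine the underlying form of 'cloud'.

/ŋud/

The root 'cloud' surfaces as [ŋuzi] and [ŋud], with a stem-final [z] ~ [d] alternation.
Compare 'grass', with invariant [z] in [ruzi] and [ruz]: an analysis with underlying /z/ and a rule producing [d] in isolation would wrongly predict alternation here too.
The underlying segment must be /d/; voiced stops become fricatives between vowels, yielding [z] there.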